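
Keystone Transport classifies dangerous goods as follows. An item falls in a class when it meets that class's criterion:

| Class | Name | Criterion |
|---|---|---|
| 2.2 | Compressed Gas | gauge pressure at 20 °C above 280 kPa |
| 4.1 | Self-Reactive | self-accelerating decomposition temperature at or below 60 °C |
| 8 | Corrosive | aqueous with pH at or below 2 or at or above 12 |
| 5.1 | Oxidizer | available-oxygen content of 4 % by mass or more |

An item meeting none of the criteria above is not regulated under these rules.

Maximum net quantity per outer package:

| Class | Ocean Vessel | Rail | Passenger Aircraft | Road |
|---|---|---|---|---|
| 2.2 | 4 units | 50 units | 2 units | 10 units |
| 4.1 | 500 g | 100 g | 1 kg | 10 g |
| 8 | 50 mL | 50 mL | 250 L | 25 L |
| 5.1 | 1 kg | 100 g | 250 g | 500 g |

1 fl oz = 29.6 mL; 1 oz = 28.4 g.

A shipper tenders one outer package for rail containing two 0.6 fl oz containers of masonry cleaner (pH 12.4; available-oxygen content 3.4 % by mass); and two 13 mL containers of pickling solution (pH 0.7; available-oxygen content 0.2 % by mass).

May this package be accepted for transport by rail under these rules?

No

With pH 12.4 (≥ 12), the masonry cleaner falls in Class 8.
Pickling solution: pH 0.7 ≤ 2 → Class 8 (Corrosive).
Total Class 8: (two 0.6 fl oz containers = 35.52 mL) + (two 13 mL containers = 26 mL) = 61.52 mL.
That exceeds the Class 8 rail limit of 50 mL.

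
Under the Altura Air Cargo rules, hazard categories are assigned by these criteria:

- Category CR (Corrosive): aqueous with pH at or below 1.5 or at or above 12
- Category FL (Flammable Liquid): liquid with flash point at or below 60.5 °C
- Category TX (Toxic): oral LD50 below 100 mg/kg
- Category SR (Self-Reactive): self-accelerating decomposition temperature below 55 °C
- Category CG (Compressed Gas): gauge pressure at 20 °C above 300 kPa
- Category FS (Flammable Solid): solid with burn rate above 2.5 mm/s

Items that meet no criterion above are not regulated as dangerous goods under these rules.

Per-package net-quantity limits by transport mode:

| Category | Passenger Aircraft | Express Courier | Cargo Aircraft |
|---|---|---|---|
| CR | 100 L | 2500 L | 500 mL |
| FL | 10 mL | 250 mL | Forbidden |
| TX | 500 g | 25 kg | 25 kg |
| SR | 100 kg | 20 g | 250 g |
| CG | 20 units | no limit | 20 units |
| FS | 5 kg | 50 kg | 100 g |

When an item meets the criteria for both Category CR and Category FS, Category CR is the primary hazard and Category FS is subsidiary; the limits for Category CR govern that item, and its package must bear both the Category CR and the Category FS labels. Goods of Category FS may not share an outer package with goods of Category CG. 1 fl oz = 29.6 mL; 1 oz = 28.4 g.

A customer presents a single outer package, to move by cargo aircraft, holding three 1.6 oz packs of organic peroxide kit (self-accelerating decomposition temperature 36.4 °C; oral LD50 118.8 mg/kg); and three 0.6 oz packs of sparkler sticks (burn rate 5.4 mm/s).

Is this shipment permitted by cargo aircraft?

Self-accelerating decomposition temperature 36.4 °C meets the Category SR criterion (Self-Reactive), so the organic peroxide kit is Category SR.
The sparkler sticks have burn rate 5.4 mm/s, which is > 2.5 mm/s, so they are Category FS (Flammable Solid).
Category FS quantity: three 0.6 oz packs = 51.12 g.
That is within the Category FS cargo aircraft limit of 100 g.
Category SR quantity: three 1.6 oz packs = 136.32 g.
136.32 g is within the cargo aircraft limit of 250 g for Category SR.
The segregation rule (Category FS with Category CG) does not apply to Category FS with Category SR.
Every hazard category is within its cargo aircraft limit and no segregation rule is violated.

Yes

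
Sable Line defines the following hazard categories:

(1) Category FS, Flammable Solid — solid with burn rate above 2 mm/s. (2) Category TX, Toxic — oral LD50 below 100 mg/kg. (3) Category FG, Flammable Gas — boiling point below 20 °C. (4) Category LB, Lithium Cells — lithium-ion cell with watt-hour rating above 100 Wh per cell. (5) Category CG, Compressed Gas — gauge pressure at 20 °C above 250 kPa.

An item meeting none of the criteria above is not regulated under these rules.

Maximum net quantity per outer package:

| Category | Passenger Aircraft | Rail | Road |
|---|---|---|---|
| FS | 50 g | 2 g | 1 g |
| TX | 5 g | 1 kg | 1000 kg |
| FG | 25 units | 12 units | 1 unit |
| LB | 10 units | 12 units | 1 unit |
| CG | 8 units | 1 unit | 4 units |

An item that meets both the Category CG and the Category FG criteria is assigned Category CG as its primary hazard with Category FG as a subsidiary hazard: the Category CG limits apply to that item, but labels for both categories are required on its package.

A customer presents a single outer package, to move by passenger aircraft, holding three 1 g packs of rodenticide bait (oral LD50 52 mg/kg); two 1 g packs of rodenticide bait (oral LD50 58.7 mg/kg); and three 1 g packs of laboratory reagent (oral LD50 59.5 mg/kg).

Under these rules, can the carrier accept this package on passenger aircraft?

No

Oral LD50 52 mg/kg meets the Category TX criterion (Toxic), so the rodenticide bait is Category TX.
Oral LD50 58.7 mg/kg meets the Category TX criterion (Toxic), so the rodenticide bait is Category TX.
With oral LD50 59.5 mg/kg (< 100 mg/kg), the laboratory reagent falls in Category TX.
Total Category TX: (three 1 g packs = 3 g) + (two 1 g packs = 2 g) + (three 1 g packs = 3 g) = 8 g.
8 g exceeds the passenger aircraft limit of 5 g for Category TX.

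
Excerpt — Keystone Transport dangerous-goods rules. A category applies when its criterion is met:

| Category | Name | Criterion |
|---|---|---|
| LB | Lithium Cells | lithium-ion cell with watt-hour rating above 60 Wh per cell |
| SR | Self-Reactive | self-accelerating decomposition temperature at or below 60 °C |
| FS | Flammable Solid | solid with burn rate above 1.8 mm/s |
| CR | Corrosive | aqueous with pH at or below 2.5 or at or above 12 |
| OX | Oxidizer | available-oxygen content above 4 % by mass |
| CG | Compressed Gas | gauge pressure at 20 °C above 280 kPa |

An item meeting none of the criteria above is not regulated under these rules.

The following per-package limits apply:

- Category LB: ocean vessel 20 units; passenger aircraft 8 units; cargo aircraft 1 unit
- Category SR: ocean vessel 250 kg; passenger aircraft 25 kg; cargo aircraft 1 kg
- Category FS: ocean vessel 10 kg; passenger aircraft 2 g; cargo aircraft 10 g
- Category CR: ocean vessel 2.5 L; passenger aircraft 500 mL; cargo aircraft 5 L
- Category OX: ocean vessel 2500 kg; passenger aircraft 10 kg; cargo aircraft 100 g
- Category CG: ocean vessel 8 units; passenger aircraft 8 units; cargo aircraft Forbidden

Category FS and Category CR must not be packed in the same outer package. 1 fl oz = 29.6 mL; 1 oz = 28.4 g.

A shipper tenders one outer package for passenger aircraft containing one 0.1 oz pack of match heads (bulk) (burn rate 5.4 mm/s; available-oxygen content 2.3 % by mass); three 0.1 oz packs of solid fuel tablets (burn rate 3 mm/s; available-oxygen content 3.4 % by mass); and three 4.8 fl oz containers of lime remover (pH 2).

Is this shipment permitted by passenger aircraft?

No

With burn rate 5.4 mm/s (> 1.8 mm/s), the match heads (bulk) fall in Category FS.
Solid fuel tablets: burn rate 3 mm/s > 1.8 mm/s → Category FS (Flammable Solid).
With pH 2 (≤ 2.5), the lime remover falls in Category CR.
Category FS net quantity: (one 0.1 oz pack = 2.84 g) + (three 0.1 oz packs = 8.52 g) = 11.36 g.
11.36 g exceeds the passenger aircraft limit of 2 g for Category FS.
Category CR quantity: three 4.8 fl oz containers = 426.24 mL.
426.24 mL is within the passenger aircraft limit of 500 mL for Category CR.
Category FS and Category CR may not share an outer package.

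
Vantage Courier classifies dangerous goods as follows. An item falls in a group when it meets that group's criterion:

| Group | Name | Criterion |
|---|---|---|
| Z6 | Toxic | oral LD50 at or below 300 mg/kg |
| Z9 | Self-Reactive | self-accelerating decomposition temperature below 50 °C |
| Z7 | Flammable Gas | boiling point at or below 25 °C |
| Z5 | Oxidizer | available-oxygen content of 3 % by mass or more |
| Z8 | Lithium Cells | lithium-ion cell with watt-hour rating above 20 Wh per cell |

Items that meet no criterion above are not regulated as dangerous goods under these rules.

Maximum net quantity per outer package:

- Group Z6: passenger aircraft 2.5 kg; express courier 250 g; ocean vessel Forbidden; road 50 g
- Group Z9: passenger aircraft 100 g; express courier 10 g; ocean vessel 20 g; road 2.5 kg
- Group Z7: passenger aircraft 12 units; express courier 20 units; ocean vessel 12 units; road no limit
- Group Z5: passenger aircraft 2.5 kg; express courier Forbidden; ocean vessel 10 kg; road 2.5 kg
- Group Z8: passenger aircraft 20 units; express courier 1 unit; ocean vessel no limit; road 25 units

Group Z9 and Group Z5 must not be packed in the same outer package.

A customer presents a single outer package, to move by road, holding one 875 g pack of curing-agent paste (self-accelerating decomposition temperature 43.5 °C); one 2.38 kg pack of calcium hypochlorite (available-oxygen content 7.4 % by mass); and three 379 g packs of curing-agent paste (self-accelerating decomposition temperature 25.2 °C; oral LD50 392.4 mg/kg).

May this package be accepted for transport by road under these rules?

No

The curing-agent paste has self-accelerating decomposition temperature 43.5 °C, which is < 50 °C, so it is Group Z9 (Self-Reactive).
Calcium hypochlorite: available-oxygen content 7.4 % by mass ≥ 3 % by mass → Group Z5 (Oxidizer).
Curing-agent paste: self-accelerating decomposition temperature 25.2 °C < 50 °C → Group Z9 (Self-Reactive).
Total Group Z9: 875 g + (three 379 g packs = 1.137 kg) = 2.012 kg.
2.012 kg is within the road limit of 2.5 kg for Group Z9.
Group Z5 quantity: 2.38 kg.
That is within the Group Z5 road limit of 2.5 kg.
Group Z9 and Group Z5 may not share an outer package.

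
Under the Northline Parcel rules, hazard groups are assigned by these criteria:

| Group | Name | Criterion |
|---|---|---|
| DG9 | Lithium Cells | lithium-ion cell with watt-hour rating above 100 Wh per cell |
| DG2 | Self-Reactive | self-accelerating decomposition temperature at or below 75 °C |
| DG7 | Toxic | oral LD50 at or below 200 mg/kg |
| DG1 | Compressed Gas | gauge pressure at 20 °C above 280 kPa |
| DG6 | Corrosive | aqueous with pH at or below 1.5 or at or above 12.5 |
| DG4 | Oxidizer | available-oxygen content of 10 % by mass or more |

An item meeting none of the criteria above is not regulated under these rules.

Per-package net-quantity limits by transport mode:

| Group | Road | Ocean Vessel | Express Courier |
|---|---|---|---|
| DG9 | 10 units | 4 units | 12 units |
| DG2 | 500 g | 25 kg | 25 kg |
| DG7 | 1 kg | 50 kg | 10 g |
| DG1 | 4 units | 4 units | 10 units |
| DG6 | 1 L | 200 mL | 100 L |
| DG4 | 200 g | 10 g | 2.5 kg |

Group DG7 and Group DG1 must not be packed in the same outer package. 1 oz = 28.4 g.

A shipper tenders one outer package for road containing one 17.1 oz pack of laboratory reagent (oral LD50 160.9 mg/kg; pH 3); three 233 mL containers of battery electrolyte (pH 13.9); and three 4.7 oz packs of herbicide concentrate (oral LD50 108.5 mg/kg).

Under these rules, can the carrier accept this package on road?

The laboratory reagent has oral LD50 160.9 mg/kg, which is ≤ 200 mg/kg, so it is Group DG7 (Toxic).
With pH 13.9 (≥ 12.5), the battery electrolyte falls in Group DG6.
The herbicide concentrate has oral LD50 108.5 mg/kg, which is ≤ 200 mg/kg, so it is Group DG7 (Toxic).
Group DG7 net quantity: (one 17.1 oz pack = 485.64 g) + (three 4.7 oz packs = 400.44 g) = 886.08 g.
886.08 g is within the road limit of 1 kg for Group DG7.
Group DG6 quantity: three 233 mL containers = 699 mL.
699 mL ≤ 1 L (road limit, Group DG6) — within limit.
The segregation rule (Group DG7 with Group DG1) does not apply to Group DG7 with Group DG6.
Every hazard group is within its road limit and no segregation rule is violated.

Yes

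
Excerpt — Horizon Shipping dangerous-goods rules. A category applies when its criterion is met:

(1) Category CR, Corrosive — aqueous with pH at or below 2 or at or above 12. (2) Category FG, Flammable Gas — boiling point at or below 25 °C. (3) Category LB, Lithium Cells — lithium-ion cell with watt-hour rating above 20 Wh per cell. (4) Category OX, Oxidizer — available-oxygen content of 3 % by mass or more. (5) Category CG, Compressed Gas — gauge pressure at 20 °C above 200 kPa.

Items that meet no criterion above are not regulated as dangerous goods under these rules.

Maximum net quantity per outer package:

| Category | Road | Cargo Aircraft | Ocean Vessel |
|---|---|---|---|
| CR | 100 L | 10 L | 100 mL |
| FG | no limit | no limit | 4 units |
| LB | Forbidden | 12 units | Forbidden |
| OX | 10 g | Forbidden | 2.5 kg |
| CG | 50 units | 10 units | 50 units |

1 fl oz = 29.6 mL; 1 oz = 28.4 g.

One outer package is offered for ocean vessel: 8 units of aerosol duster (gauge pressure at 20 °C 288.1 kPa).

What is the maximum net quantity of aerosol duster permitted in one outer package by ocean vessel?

50 units

With gauge pressure at 20 °C 288.1 kPa (> 200 kPa), the aerosol duster falls in Category CG.
The ocean vessel limit for Category CG is 50 units.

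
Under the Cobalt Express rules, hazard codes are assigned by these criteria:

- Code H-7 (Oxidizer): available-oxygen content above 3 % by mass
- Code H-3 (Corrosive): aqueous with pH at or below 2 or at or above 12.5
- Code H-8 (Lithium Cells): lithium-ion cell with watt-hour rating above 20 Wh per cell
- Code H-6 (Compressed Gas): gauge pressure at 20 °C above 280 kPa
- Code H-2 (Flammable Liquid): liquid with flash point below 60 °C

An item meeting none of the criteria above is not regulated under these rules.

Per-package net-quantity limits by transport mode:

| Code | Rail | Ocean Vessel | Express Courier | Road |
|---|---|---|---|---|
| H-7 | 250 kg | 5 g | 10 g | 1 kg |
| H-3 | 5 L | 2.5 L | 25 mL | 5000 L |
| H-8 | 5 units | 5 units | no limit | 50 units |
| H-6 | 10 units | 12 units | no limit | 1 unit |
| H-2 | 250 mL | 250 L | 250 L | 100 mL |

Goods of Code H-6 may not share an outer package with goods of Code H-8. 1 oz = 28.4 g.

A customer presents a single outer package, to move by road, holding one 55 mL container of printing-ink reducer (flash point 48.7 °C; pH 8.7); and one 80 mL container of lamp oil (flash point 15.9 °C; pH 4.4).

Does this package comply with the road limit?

No

Printing-ink reducer: flash point 48.7 °C < 60 °C → Code H-2 (Flammable Liquid).
The lamp oil has flash point 15.9 °C, which is < 60 °C, so it is Code H-2 (Flammable Liquid).
Total Code H-2: 55 mL + 80 mL = 135 mL.
135 mL > 100 mL (road limit, Code H-2) — over the limit.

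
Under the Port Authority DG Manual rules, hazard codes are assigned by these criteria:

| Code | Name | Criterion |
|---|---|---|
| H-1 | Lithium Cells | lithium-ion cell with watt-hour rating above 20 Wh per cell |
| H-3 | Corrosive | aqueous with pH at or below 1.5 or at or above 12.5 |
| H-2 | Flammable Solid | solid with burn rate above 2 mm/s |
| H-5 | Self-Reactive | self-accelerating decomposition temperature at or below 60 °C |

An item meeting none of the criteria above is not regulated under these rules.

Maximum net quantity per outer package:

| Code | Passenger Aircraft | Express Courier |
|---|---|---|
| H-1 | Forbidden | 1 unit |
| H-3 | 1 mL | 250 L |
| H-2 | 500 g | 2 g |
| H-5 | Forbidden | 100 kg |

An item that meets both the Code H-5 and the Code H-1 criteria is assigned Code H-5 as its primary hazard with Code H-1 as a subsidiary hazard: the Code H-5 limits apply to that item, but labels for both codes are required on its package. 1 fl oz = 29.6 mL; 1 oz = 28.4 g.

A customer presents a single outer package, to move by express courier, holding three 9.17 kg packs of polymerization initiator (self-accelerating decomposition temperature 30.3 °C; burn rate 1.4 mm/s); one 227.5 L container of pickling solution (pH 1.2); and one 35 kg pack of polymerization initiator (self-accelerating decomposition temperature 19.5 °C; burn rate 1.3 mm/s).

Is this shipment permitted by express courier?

The polymerization initiator has self-accelerating decomposition temperature 30.3 °C, which is ≤ 60 °C, so it is Code H-5 (Self-Reactive).
pH 1.2 meets the Code H-3 criterion (Corrosive), so the pickling solution is Code H-3.
With self-accelerating decomposition temperature 19.5 °C (≤ 60 °C), the polymerization initiator falls in Code H-5.
Code H-5 net quantity: (three 9.17 kg packs = 27.51 kg) + 35 kg = 62.51 kg.
That is within the Code H-5 express courier limit of 100 kg.
Code H-3 quantity: 227.5 L.
That is within the Code H-3 express courier limit of 250 L.
Every hazard code is within its express courier limit and no segregation rule is violated.

Yes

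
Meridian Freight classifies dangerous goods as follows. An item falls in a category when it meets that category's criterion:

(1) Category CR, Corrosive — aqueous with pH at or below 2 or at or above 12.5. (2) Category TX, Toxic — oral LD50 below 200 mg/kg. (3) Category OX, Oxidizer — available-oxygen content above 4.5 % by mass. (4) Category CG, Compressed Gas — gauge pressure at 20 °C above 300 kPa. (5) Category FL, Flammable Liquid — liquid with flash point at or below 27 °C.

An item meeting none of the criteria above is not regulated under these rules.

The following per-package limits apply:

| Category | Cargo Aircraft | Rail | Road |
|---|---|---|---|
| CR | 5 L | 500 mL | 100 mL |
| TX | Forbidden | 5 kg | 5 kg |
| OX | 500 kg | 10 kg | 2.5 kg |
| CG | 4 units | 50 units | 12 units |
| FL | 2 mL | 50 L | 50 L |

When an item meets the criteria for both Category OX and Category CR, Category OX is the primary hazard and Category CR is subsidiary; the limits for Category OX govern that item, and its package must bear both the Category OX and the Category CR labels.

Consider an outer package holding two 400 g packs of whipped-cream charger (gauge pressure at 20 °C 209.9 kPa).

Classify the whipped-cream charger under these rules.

Not regulated

gauge pressure at 20 °C 209.9 kPa is not above 300 kPa, so Category CG does not apply.
No criterion is met, so the item is not regulated.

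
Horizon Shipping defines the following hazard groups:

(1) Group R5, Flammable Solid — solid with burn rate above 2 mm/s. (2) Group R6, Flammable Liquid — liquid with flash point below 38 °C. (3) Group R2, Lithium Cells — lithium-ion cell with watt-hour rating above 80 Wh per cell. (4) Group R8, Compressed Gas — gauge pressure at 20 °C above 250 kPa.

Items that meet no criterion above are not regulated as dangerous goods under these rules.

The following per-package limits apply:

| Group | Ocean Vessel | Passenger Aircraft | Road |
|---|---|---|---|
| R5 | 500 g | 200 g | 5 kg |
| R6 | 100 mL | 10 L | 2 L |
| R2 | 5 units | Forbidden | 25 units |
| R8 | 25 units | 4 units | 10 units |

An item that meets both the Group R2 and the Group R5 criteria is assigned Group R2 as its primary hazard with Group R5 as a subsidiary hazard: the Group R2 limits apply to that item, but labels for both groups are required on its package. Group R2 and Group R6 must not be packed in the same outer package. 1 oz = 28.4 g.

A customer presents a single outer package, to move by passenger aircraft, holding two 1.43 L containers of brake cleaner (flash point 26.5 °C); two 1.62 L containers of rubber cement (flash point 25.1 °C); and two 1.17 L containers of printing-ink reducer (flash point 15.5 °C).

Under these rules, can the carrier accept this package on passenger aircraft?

The brake cleaner has flash point 26.5 °C, which is < 38 °C, so it is Group R6 (Flammable Liquid).
Rubber cement: flash point 25.1 °C < 38 °C → Group R6 (Flammable Liquid).
Flash point 15.5 °C meets the Group R6 criterion (Flammable Liquid), so the printing-ink reducer is Group R6.
Group R6 net quantity: (two 1.43 L containers = 2.86 L) + (two 1.62 L containers = 3.24 L) + (two 1.17 L containers = 2.34 L) = 8.44 L.
8.44 L ≤ 10 L (passenger aircraft limit, Group R6) — within limit.

Yes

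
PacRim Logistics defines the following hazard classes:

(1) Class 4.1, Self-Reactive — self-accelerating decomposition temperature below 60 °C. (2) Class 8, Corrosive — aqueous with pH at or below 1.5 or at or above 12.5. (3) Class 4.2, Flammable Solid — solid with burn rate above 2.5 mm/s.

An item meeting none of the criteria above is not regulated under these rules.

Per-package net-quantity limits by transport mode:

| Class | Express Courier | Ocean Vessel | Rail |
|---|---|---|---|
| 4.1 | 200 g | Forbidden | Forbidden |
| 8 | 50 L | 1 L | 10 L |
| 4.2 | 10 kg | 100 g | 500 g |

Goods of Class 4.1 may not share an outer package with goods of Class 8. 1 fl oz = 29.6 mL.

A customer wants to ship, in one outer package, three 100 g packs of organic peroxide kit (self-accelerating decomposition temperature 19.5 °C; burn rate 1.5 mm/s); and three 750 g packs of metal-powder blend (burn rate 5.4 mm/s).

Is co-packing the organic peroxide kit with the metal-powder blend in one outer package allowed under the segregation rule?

The organic peroxide kit has self-accelerating decomposition temperature 19.5 °C, which is < 60 °C, so it is Class 4.1 (Self-Reactive).
The metal-powder blend has burn rate 5.4 mm/s, which is > 2.5 mm/s, so it is Class 4.2 (Flammable Solid).
No segregation rule bars Class 4.1 with Class 4.2.

Yes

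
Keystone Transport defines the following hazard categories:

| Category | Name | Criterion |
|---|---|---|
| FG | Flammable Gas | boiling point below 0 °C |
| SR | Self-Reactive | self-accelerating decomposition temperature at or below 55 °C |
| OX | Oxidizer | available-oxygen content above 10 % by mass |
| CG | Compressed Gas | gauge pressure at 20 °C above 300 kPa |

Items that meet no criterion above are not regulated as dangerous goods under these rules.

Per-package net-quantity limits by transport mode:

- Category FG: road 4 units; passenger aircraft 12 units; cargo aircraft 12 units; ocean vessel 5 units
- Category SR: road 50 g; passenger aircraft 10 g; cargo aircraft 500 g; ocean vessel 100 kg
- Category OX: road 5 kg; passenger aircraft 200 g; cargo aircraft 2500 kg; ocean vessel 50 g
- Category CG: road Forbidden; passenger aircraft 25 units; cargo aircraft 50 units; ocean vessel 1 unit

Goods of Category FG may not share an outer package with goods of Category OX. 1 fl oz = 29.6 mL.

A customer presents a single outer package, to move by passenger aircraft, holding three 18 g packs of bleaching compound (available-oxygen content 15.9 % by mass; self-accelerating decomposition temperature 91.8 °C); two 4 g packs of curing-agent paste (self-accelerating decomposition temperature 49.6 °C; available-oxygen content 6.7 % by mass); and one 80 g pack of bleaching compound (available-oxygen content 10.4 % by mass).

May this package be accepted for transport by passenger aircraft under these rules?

Available-oxygen content 15.9 % by mass meets the Category OX criterion (Oxidizer), so the bleaching compound is Category OX.
Curing-agent paste: self-accelerating decomposition temperature 49.6 °C ≤ 55 °C → Category SR (Self-Reactive).
With available-oxygen content 10.4 % by mass (> 10 % by mass), the bleaching compound falls in Category OX.
Category OX net quantity: (three 18 g packs = 54 g) + 80 g = 134 g.
That is within the Category OX passenger aircraft limit of 200 g.
Category SR quantity: two 4 g packs = 8 g.
8 g is within the passenger aircraft limit of 10 g for Category SR.
The segregation rule (Category FG with Category OX) does not apply to Category OX with Category SR.
Every hazard category is within its passenger aircraft limit and no segregation rule is violated.

Yes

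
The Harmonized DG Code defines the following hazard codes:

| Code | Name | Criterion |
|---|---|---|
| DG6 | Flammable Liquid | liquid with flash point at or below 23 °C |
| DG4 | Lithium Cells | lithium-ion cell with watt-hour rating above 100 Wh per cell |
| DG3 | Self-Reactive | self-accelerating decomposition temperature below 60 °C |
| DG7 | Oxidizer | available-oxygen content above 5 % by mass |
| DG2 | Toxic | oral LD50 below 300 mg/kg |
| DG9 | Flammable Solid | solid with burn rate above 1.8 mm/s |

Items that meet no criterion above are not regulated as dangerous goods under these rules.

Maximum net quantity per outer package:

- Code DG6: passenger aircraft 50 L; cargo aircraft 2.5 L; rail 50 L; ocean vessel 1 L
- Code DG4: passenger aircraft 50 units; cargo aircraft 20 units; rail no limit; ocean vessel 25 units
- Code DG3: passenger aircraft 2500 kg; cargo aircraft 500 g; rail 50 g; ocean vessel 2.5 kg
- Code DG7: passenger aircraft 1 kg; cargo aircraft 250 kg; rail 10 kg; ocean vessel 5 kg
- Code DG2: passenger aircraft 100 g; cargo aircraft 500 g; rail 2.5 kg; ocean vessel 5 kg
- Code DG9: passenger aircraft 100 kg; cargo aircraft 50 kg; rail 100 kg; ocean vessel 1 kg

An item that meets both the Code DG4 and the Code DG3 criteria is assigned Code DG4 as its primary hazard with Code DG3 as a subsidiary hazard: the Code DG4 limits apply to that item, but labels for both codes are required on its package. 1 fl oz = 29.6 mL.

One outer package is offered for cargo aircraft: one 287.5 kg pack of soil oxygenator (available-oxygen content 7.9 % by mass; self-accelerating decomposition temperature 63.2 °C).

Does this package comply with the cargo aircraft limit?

Available-oxygen content 7.9 % by mass meets the Code DG7 criterion (Oxidizer), so the soil oxygenator is Code DG7.
Code DG7 quantity: 287.5 kg.
287.5 kg > 250 kg (cargo aircraft limit, Code DG7) — over the limit.

No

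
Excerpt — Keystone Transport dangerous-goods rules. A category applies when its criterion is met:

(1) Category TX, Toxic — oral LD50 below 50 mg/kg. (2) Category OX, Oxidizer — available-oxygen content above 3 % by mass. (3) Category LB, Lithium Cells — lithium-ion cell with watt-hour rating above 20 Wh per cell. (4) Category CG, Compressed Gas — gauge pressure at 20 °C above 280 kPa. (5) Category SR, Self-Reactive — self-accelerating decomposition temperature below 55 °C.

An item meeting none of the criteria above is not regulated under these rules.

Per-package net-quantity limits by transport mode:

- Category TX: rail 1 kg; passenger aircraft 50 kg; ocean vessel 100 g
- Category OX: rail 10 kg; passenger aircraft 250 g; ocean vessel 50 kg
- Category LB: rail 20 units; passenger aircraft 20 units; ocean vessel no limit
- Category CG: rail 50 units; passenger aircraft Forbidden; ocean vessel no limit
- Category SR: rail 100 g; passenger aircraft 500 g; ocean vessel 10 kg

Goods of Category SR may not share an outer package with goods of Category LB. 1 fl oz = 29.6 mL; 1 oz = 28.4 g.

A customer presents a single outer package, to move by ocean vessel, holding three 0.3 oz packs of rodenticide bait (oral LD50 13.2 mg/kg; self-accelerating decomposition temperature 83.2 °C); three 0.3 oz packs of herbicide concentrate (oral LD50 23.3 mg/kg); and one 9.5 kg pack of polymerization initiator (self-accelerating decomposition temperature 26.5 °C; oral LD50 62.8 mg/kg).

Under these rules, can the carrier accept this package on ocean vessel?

Rodenticide bait: oral LD50 13.2 mg/kg < 50 mg/kg → Category TX (Toxic).
With oral LD50 23.3 mg/kg (< 50 mg/kg), the herbicide concentrate falls in Category TX.
Self-accelerating decomposition temperature 26.5 °C meets the Category SR criterion (Self-Reactive), so the polymerization initiator is Category SR.
Total Category TX: (three 0.3 oz packs = 25.56 g) + (three 0.3 oz packs = 25.56 g) = 51.12 g.
51.12 g ≤ 100 g (ocean vessel limit, Category TX) — within limit.
Category SR quantity: 9.5 kg.
9.5 kg ≤ 10 kg (ocean vessel limit, Category SR) — within limit.
The segregation rule (Category SR with Category LB) does not apply to Category TX with Category SR.
Every hazard category is within its ocean vessel limit and no segregation rule is violated.

Yes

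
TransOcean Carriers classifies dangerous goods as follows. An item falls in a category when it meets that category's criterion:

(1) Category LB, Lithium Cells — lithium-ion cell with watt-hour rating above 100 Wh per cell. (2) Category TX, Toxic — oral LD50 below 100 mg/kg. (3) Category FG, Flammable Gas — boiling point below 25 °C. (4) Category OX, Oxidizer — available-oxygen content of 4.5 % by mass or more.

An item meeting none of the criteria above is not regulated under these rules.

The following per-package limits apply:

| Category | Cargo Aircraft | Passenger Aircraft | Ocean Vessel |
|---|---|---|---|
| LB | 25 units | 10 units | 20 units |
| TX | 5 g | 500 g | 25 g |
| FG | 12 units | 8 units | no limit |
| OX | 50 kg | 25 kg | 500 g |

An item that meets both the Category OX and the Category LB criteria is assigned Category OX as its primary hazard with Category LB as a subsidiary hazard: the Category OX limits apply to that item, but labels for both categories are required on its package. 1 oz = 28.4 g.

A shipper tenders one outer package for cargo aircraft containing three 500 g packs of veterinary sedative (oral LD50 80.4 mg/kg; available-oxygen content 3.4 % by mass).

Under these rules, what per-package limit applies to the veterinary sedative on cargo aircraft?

The veterinary sedative has oral LD50 80.4 mg/kg, which is < 100 mg/kg, so it is Category TX (Toxic).
The cargo aircraft limit for Category TX is 5 g.

5 g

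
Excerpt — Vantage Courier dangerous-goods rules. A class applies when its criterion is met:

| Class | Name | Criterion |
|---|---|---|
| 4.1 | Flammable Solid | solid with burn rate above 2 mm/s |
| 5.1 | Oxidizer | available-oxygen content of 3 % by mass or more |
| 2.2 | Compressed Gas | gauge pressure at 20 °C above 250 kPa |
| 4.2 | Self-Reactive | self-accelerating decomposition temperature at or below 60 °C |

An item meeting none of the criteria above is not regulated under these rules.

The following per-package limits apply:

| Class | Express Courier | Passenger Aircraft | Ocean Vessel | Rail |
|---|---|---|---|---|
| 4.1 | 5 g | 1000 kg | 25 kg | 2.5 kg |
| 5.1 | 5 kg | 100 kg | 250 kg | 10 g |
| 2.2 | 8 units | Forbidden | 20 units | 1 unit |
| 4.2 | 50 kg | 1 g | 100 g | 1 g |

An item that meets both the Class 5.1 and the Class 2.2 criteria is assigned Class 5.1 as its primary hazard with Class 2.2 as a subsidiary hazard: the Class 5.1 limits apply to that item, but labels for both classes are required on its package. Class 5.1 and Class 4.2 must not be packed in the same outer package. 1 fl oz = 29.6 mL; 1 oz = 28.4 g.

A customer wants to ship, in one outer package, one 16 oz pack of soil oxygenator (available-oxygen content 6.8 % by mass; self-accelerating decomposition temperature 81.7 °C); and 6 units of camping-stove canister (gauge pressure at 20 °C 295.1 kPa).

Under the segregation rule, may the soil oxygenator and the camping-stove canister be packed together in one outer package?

Yes

The soil oxygenator has available-oxygen content 6.8 % by mass, which is ≥ 3 % by mass, so it is Class 5.1 (Oxidizer).
Camping-stove canister: gauge pressure at 20 °C 295.1 kPa > 250 kPa → Class 2.2 (Compressed Gas).
No segregation rule bars Class 5.1 with Class 2.2.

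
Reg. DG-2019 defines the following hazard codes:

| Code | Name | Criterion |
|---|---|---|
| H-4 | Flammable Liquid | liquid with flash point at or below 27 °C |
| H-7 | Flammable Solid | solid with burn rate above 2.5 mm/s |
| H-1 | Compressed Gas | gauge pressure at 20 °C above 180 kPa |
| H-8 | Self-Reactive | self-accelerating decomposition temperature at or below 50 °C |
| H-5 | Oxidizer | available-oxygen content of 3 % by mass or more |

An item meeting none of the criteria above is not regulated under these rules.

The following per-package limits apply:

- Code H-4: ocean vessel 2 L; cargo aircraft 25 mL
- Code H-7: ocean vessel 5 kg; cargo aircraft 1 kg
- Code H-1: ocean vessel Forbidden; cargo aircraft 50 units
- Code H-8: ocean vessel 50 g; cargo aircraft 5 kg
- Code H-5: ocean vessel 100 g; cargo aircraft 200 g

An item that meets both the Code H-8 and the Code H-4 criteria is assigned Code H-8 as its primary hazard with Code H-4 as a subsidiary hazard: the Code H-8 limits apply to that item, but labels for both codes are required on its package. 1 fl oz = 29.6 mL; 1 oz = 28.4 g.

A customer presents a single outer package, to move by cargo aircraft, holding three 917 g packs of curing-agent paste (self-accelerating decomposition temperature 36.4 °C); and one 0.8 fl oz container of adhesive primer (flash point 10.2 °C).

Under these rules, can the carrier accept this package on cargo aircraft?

With self-accelerating decomposition temperature 36.4 °C (≤ 50 °C), the curing-agent paste falls in Code H-8.
With flash point 10.2 °C (≤ 27 °C), the adhesive primer falls in Code H-4.
Code H-8 quantity: three 917 g packs = 2.751 kg.
2.751 kg is within the cargo aircraft limit of 5 kg for Code H-8.
Code H-4 quantity: one 0.8 fl oz container = 23.68 mL.
23.68 mL is within the cargo aircraft limit of 25 mL for Code H-4.
Every hazard code is within its cargo aircraft limit and no segregation rule is violated.

Yes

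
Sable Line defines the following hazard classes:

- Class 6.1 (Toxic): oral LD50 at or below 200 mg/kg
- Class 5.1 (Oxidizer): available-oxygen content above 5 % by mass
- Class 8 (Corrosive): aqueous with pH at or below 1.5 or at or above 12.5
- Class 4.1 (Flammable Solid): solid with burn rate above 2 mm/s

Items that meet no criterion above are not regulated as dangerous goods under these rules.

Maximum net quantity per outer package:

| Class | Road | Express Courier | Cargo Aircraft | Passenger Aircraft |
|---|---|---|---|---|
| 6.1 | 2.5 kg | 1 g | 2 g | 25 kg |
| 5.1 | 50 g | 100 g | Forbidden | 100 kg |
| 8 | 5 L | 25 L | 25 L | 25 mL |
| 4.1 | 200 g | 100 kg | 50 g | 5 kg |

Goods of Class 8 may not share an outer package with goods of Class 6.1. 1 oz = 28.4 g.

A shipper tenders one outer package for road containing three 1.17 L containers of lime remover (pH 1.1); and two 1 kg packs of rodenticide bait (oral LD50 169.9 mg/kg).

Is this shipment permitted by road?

No

pH 1.1 meets the Class 8 criterion (Corrosive), so the lime remover is Class 8.
With oral LD50 169.9 mg/kg (≤ 200 mg/kg), the rodenticide bait falls in Class 6.1.
Class 8 quantity: three 1.17 L containers = 3.51 L.
3.51 L ≤ 5 L (road limit, Class 8) — within limit.
Class 6.1 quantity: two 1 kg packs = 2 kg.
2 kg ≤ 2.5 kg (road limit, Class 6.1) — within limit.
Class 8 and Class 6.1 may not share an outer package.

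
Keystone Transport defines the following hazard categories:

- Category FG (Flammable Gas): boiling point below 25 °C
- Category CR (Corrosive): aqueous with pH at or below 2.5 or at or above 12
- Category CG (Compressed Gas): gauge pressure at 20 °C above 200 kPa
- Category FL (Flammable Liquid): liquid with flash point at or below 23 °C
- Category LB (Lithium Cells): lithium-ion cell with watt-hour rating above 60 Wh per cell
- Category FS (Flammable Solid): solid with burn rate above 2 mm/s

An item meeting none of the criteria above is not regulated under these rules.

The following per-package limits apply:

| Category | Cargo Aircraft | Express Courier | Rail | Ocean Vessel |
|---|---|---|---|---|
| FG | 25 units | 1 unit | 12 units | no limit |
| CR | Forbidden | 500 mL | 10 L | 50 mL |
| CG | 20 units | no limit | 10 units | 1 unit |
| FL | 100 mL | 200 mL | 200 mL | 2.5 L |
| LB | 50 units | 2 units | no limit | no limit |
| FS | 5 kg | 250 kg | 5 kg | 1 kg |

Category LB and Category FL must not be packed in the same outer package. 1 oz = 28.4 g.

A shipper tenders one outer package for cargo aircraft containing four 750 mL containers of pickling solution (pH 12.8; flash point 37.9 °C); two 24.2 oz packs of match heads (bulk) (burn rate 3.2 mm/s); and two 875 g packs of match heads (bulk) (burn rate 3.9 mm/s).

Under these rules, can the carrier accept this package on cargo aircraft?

The pickling solution has pH 12.8, which is ≥ 12, so it is Category CR (Corrosive).
The match heads (bulk) have burn rate 3.2 mm/s, which is > 2 mm/s, so they are Category FS (Flammable Solid).
Burn rate 3.9 mm/s meets the Category FS criterion (Flammable Solid), so the match heads (bulk) are Category FS.
Total Category FS: (two 24.2 oz packs = 1374.56 g) + (two 875 g packs = 1.75 kg) = 3124.56 g.
3124.56 g ≤ 5 kg (cargo aircraft limit, Category FS) — within limit.
Category CR quantity: four 750 mL containers = 3 L.
By cargo aircraft, Category CR is Forbidden regardless of quantity.
The segregation rule (Category LB with Category FL) does not apply to Category FS with Category CR.

No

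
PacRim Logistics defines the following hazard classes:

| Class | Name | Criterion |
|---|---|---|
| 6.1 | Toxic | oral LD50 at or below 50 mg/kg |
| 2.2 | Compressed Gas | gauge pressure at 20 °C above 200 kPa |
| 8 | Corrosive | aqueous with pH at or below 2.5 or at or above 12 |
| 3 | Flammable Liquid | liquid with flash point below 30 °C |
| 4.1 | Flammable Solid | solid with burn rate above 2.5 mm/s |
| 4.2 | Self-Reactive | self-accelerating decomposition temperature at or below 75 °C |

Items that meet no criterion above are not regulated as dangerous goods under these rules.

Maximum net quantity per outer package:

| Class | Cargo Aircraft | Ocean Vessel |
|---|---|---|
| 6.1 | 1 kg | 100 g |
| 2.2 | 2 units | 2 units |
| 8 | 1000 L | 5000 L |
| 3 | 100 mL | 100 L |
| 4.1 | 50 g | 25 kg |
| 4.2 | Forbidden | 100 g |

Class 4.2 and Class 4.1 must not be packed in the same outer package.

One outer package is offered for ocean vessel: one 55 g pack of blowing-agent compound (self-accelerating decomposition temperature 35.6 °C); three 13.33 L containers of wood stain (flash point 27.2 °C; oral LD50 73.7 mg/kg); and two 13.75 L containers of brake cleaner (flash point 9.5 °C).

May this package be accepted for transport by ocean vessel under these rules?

Yes

Self-accelerating decomposition temperature 35.6 °C meets the Class 4.2 criterion (Self-Reactive), so the blowing-agent compound is Class 4.2.
Wood stain: flash point 27.2 °C < 30 °C → Class 3 (Flammable Liquid).
Flash point 9.5 °C meets the Class 3 criterion (Flammable Liquid), so the brake cleaner is Class 3.
Class 4.2 quantity: 55 g.
55 g is within the ocean vessel limit of 100 g for Class 4.2.
Total Class 3: (three 13.33 L containers = 39.99 L) + (two 13.75 L containers = 27.5 L) = 67.49 L.
That is within the Class 3 ocean vessel limit of 100 L.
The segregation rule (Class 4.2 with Class 4.1) does not apply to Class 4.2 with Class 3.
Every hazard class is within its ocean vessel limit and no segregation rule is violated.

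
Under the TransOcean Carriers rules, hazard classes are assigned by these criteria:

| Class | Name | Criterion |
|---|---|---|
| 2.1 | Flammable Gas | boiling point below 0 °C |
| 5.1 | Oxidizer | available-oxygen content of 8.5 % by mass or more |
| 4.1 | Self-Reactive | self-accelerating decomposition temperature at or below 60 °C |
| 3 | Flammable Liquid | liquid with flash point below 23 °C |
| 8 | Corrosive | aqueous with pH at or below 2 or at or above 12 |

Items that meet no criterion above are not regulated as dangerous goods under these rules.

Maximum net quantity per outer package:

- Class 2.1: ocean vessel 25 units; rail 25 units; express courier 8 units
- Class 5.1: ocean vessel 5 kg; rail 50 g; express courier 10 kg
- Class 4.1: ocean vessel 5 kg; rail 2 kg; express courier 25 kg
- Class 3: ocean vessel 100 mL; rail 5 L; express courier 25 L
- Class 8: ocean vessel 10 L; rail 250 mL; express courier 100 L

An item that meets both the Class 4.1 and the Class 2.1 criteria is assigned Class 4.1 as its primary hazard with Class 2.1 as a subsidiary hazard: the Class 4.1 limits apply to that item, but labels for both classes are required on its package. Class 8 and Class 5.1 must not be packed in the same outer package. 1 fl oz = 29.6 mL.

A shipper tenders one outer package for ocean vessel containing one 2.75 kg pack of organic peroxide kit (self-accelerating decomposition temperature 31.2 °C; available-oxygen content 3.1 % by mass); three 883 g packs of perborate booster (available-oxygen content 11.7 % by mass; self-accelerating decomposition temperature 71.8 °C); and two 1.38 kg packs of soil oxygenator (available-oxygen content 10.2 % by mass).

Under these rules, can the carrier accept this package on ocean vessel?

No

Organic peroxide kit: self-accelerating decomposition temperature 31.2 °C ≤ 60 °C → Class 4.1 (Self-Reactive).
Perborate booster: available-oxygen content 11.7 % by mass ≥ 8.5 % by mass → Class 5.1 (Oxidizer).
With available-oxygen content 10.2 % by mass (≥ 8.5 % by mass), the soil oxygenator falls in Class 5.1.
Class 5.1 net quantity: (three 883 g packs = 2.649 kg) + (two 1.38 kg packs = 2.76 kg) = 5.409 kg.
That exceeds the Class 5.1 ocean vessel limit of 5 kg.
Class 4.1 quantity: 2.75 kg.
That is within the Class 4.1 ocean vessel limit of 5 kg.
The segregation rule (Class 8 with Class 5.1) does not apply to Class 5.1 with Class 4.1.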